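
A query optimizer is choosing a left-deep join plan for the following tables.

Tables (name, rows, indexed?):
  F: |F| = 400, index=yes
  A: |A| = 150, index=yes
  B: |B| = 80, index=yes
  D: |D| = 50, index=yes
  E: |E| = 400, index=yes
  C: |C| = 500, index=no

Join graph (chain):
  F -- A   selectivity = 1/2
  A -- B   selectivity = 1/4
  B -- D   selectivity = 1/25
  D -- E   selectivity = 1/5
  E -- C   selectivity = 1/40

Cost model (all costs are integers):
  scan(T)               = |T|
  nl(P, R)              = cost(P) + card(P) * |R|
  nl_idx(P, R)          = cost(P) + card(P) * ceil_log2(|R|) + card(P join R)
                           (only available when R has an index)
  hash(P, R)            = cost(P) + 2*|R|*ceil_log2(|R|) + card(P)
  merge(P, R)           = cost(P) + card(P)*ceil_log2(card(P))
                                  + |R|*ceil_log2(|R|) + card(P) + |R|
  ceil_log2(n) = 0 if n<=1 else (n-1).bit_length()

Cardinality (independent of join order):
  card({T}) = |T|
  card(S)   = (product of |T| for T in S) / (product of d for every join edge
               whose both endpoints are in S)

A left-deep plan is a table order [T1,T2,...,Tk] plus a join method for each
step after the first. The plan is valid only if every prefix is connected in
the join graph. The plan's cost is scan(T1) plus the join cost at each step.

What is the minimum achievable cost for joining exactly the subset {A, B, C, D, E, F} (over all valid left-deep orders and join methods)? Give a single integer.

6197400

Selinger DP over subsets of {A,B,C,D,E,F}:
  {F}: scan cost=400, card=400
  {A}: scan cost=150, card=150
  {B}: scan cost=80, card=80
  {D}: scan cost=50, card=50
  {E}: scan cost=400, card=400
  {C}: scan cost=500, card=500
  {AF}: card=30000; try (A,hash)→3200, (F,merge)→5500, (A,merge)→5750, (F,hash)→7500, (F,nl_idx)→31500, (A,nl_idx)→33600 …(+2); best=3200 via (A,hash)
  {AB}: card=3000; try (B,hash)→1420, (A,merge)→2070, (B,merge)→2140, (A,hash)→2560, (A,nl_idx)→3720, (B,nl_idx)→4200 …(+2); best=1420 via (B,hash)
  {BD}: card=160; try (B,nl_idx)→560, (D,nl_idx)→720, (D,hash)→760, (B,merge)→1040, (D,merge)→1070, (B,hash)→1220 …(+2); best=560 via (B,nl_idx)
  {DE}: card=4000; try (D,hash)→1400, (E,merge)→4400, (E,nl_idx)→4500, (D,merge)→4750, (D,nl_idx)→6800, (E,hash)→7300 …(+2); best=1400 via (D,hash)
  {CE}: card=5000; try (E,hash)→8200, (C,merge)→9400, (E,merge)→9500, (C,hash)→9800, (E,nl_idx)→10000, (C,nl)→200400 …(+1); best=8200 via (E,hash)
  {ABF}: card=600000; try (F,hash)→11620, (B,hash)→34320, (F,merge)→44420, (B,merge)→483840, (F,nl_idx)→628420, (B,nl_idx)→813200 …(+2); best=11620 via (F,hash)
  {ABD}: card=6000; try (A,hash)→3120, (A,merge)→3350, (D,hash)→5020, (A,nl_idx)→7840, (A,nl)→24560, (D,nl_idx)→25420 …(+2); best=3120 via (A,hash)
  {BDE}: card=12800; try (E,merge)→6000, (B,hash)→6520, (E,hash)→7920, (E,nl_idx)→14800, (B,nl_idx)→42200, (B,merge)→54040 …(+2); best=6000 via (E,merge)
  {CDE}: card=50000; try (D,hash)→13800, (C,hash)→14400, (C,merge)→58400, (D,merge)→78550, (D,nl_idx)→88200, (D,nl)→258200 …(+1); best=13800 via (D,hash)
  {ABDF}: card=1200000; try (F,hash)→16320, (F,merge)→91120, (D,hash)→612220, (F,nl_idx)→1257120, (F,nl)→2403120, (D,nl_idx)→4811620 …(+2); best=16320 via (F,hash)
  {ABDE}: card=480000; try (E,hash)→16320, (A,hash)→21200, (E,merge)→91120, (A,merge)→199350, (E,nl_idx)→537120, (A,nl_idx)→588400 …(+2); best=16320 via (E,hash)
  {BCDE}: card=160000; try (C,hash)→27800, (B,hash)→64920, (C,merge)→203000, (B,nl_idx)→523800, (B,merge)→864440, (B,nl)→4013800 …(+1); best=27800 via (C,hash)
  {ABDEF}: card=96000000; try (F,hash)→503520, (E,hash)→1223520, (F,merge)→9620320, (E,merge)→26420320, (F,nl_idx)→100336320, (E,nl_idx)→106816320 …(+2); best=503520 via (F,hash)
  {ABCDE}: card=6000000; try (A,hash)→190200, (C,hash)→505320, (A,merge)→3069150, (A,nl_idx)→7307800, (C,merge)→9621320, (A,nl)→24027800 …(+1); best=190200 via (A,hash)
  {ABCDEF}: card=1200000000; try (F,hash)→6197400, (C,hash)→96512520, (F,merge)→144194200, (F,nl_idx)→1254190200, (F,nl)→2400190200, (C,merge)→2688508520 …(+1); best=6197400 via (F,hash)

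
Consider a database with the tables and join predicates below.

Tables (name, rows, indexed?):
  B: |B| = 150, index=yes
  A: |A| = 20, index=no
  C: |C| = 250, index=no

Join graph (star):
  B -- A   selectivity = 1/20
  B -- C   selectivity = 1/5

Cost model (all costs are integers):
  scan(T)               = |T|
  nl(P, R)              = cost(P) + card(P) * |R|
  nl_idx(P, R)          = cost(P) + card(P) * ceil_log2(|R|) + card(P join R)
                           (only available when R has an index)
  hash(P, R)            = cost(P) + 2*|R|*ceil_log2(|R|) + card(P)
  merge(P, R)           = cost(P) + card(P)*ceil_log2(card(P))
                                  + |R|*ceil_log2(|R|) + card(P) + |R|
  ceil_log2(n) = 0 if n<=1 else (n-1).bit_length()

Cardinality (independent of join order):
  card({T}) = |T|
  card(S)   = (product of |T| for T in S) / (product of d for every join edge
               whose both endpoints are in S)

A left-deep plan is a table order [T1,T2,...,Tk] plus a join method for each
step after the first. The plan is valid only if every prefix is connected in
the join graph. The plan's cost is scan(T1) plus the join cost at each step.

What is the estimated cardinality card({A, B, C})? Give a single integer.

Tables in S: A(20), B(150), C(250)
Edges inside S: B-A(d=20), B-C(d=5)
numerator = 20 * 150 * 250 = 750000
denominator = 20 * 5 = 100
card(S) = 750000 / 100 = 7500

7500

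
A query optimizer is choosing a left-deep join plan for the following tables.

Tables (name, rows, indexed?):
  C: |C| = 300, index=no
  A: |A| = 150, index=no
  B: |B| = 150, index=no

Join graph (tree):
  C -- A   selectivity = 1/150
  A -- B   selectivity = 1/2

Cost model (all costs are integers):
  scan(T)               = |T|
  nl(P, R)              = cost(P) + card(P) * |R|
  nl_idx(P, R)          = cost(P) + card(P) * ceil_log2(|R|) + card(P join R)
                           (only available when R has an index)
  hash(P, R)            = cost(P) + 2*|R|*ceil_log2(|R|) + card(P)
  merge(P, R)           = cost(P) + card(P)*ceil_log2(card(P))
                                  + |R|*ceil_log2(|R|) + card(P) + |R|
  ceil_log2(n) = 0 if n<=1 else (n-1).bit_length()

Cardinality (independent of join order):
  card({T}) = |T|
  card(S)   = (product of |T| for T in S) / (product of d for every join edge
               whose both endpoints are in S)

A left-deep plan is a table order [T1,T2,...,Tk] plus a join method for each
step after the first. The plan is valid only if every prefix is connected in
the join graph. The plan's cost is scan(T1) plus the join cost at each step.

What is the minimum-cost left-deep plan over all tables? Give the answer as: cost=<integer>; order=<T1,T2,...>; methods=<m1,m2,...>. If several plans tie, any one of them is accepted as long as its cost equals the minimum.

Selinger DP (subsets sized 1..n):
  {C}: scan cost=300, card=300
  {A}: scan cost=150, card=150
  {B}: scan cost=150, card=150
  {AC}: card=300; try (A,hash)→3000, (C,merge)→4500, (A,merge)→4650, (C,hash)→5700, (C,nl)→45150, (A,nl)→45300; best=3000 via (A,hash)
  {AB}: card=11250; try (B,hash)→2700, (A,hash)→2700, (B,merge)→2850, (A,merge)→2850, (B,nl)→22650, (A,nl)→22650; best=2700 via (B,hash)
  {ABC}: card=22500; try (B,hash)→5700, (B,merge)→7350, (C,hash)→19350, (B,nl)→48000, (C,merge)→174450, (C,nl)→3377700; best=5700 via (B,hash)

cost=5700; order=C,A,B; methods=hash,hash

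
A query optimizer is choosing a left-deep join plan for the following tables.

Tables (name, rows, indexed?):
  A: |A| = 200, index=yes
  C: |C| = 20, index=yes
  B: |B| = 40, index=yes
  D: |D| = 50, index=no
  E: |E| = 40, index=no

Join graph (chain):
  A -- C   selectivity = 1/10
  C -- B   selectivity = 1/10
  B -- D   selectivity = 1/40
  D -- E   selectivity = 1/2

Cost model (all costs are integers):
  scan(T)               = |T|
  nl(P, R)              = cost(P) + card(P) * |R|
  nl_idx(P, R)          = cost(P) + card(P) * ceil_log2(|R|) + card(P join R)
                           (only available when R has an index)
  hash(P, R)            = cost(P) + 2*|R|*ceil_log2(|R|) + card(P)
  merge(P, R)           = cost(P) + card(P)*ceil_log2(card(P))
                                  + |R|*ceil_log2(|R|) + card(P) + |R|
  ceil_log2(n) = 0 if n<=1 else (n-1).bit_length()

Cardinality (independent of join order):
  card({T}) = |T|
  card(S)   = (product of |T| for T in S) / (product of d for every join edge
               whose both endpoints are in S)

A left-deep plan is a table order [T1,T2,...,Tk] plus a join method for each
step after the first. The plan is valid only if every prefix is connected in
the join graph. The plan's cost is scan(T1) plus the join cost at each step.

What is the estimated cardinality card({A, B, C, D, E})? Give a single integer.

40000

Tables in S: A(200), B(40), C(20), D(50), E(40)
Edges inside S: A-C(d=10), C-B(d=10), B-D(d=40), D-E(d=2)
numerator = 200 * 40 * 20 * 50 * 40 = 320000000
denominator = 10 * 10 * 40 * 2 = 8000
card(S) = 320000000 / 8000 = 40000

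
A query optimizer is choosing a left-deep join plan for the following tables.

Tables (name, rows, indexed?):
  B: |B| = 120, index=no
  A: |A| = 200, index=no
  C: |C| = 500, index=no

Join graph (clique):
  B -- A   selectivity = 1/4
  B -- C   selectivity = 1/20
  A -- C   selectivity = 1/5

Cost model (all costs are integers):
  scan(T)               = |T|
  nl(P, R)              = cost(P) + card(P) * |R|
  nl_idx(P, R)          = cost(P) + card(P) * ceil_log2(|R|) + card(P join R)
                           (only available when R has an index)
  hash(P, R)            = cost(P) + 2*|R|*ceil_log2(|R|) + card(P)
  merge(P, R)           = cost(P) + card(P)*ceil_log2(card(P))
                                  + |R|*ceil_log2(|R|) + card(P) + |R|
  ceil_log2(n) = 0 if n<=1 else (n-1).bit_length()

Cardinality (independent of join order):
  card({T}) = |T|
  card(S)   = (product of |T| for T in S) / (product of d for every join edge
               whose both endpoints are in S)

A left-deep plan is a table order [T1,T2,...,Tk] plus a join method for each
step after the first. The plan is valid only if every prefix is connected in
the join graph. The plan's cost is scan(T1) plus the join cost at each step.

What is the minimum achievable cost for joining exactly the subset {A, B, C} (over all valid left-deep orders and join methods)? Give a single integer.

8880

Selinger DP over subsets of {A,B,C}:
  {B}: scan cost=120, card=120
  {A}: scan cost=200, card=200
  {C}: scan cost=500, card=500
  {AB}: card=6000; try (B,hash)→2080, (A,merge)→2880, (B,merge)→2960, (A,hash)→3440, (A,nl)→24120, (B,nl)→24200; best=2080 via (B,hash)
  {BC}: card=3000; try (B,hash)→2680, (C,merge)→6080, (B,merge)→6460, (C,hash)→9240, (C,nl)→60120, (B,nl)→60500; best=2680 via (B,hash)
  {AC}: card=20000; try (A,hash)→4200, (C,merge)→7000, (A,merge)→7300, (C,hash)→9400, (C,nl)→100200, (A,nl)→100500; best=4200 via (A,hash)
  {ABC}: card=30000; try (A,hash)→8880, (C,hash)→17080, (B,hash)→25880, (A,merge)→43480, (C,merge)→91080, (B,merge)→325160 …(+3); best=8880 via (A,hash)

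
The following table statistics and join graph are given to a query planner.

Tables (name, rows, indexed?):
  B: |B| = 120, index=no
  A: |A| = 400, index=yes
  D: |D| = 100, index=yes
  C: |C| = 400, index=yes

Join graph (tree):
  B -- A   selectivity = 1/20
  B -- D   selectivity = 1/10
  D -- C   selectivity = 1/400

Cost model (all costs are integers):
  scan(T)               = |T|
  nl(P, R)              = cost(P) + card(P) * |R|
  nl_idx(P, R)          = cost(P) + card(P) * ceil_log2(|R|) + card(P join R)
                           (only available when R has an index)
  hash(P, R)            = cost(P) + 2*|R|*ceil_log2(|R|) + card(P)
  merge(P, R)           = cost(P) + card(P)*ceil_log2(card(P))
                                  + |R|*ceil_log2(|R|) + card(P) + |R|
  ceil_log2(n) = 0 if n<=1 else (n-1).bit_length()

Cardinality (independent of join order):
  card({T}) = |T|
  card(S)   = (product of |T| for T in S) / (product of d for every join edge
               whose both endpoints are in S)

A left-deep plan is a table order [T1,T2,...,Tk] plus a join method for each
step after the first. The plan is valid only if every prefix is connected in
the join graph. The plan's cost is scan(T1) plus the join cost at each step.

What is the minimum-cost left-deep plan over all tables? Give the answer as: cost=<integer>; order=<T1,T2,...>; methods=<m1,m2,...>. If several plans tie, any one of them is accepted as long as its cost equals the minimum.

cost=11260; order=D,C,B,A; methods=nl_idx,merge,hash

Selinger DP (subsets sized 1..n):
  {B}: scan cost=120, card=120
  {A}: scan cost=400, card=400
  {D}: scan cost=100, card=100
  {C}: scan cost=400, card=400
  {AB}: card=2400; try (B,hash)→2480, (A,nl_idx)→3600, (A,merge)→5080, (B,merge)→5360, (A,hash)→7440, (A,nl)→48120 …(+1); best=2480 via (B,hash)
  {BD}: card=1200; try (D,hash)→1640, (B,merge)→1860, (D,merge)→1880, (B,hash)→1880, (D,nl_idx)→2160, (B,nl)→12100 …(+1); best=1640 via (D,hash)
  {CD}: card=100; try (C,nl_idx)→1100, (D,hash)→2200, (D,nl_idx)→3300, (C,merge)→4900, (D,merge)→5200, (C,hash)→7400 …(+2); best=1100 via (C,nl_idx)
  {ABD}: card=24000; try (D,hash)→6280, (A,hash)→10040, (A,merge)→20040, (D,merge)→34480, (A,nl_idx)→36440, (D,nl_idx)→43280 …(+2); best=6280 via (D,hash)
  {BCD}: card=1200; try (B,merge)→2860, (B,hash)→2880, (C,hash)→10040, (B,nl)→13100, (C,nl_idx)→13640, (C,merge)→20040 …(+1); best=2860 via (B,merge)
  {ABCD}: card=24000; try (A,hash)→11260, (A,merge)→21260, (C,hash)→37480, (A,nl_idx)→37660, (C,nl_idx)→246280, (C,merge)→394280 …(+2); best=11260 via (A,hash)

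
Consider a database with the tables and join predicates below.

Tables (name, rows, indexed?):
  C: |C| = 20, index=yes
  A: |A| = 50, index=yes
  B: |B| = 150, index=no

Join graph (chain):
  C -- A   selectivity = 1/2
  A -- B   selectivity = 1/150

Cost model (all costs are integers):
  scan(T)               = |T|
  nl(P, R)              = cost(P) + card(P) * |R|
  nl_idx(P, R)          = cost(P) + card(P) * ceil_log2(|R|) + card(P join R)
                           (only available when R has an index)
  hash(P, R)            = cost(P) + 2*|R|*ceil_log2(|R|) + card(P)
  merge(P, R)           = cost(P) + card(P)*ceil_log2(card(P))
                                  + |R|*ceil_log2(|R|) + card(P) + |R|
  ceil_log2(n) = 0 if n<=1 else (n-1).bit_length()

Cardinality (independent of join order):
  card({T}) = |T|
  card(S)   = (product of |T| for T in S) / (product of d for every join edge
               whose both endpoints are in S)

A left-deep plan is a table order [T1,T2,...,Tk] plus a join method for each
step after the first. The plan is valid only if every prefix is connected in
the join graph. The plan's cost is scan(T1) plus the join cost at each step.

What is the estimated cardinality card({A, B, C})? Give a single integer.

Tables in S: A(50), B(150), C(20)
Edges inside S: C-A(d=2), A-B(d=150)
numerator = 50 * 150 * 20 = 150000
denominator = 2 * 150 = 300
card(S) = 150000 / 300 = 500

500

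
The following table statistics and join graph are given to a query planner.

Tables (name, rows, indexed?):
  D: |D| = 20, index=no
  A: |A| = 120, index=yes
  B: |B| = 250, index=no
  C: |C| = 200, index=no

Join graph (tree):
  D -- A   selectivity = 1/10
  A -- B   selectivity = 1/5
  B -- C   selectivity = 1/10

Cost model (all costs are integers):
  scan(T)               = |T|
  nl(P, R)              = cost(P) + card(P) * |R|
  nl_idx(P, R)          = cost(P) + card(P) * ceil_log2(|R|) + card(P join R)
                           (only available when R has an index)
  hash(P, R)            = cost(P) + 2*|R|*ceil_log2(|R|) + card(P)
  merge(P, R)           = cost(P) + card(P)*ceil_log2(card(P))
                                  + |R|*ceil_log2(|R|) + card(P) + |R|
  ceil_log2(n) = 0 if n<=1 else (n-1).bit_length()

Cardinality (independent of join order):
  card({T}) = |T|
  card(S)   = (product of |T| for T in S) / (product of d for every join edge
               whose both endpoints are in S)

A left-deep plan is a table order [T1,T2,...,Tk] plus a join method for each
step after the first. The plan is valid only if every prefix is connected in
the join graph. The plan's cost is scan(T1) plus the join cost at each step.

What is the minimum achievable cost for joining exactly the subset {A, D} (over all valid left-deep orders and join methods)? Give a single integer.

400

Selinger DP over subsets of {A,D}:
  {D}: scan cost=20, card=20
  {A}: scan cost=120, card=120
  {AD}: card=240; try (A,nl_idx)→400, (D,hash)→440, (A,merge)→1100, (D,merge)→1200, (A,hash)→1720, (A,nl)→2420 …(+1); best=400 via (A,nl_idx)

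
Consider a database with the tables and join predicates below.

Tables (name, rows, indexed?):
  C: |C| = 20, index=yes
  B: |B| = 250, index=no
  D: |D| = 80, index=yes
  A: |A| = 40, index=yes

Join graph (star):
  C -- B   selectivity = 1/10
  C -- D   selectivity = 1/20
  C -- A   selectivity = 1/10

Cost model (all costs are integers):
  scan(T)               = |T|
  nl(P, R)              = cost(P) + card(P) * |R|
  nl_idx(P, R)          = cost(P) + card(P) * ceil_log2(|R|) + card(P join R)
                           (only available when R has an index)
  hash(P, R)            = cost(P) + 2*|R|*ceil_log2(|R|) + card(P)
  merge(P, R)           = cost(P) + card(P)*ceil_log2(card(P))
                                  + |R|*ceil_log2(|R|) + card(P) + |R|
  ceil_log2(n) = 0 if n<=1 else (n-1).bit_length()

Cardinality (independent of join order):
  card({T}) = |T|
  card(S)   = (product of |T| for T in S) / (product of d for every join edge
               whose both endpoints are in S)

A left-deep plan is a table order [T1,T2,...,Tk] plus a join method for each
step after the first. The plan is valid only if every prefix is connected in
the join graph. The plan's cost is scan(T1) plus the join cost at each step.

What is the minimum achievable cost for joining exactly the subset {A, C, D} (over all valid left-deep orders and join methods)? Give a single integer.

Selinger DP over subsets of {A,C,D}:
  {C}: scan cost=20, card=20
  {D}: scan cost=80, card=80
  {A}: scan cost=40, card=40
  {CD}: card=80; try (D,nl_idx)→240, (C,hash)→360, (C,nl_idx)→560, (D,merge)→780, (C,merge)→840, (D,hash)→1160 …(+2); best=240 via (D,nl_idx)
  {AC}: card=80; try (A,nl_idx)→220, (C,hash)→280, (C,nl_idx)→320, (A,merge)→420, (C,merge)→440, (A,hash)→520 …(+2); best=220 via (A,nl_idx)
  {ACD}: card=320; try (A,hash)→800, (A,nl_idx)→1040, (D,nl_idx)→1100, (A,merge)→1160, (D,hash)→1420, (D,merge)→1500 …(+2); best=800 via (A,hash)

800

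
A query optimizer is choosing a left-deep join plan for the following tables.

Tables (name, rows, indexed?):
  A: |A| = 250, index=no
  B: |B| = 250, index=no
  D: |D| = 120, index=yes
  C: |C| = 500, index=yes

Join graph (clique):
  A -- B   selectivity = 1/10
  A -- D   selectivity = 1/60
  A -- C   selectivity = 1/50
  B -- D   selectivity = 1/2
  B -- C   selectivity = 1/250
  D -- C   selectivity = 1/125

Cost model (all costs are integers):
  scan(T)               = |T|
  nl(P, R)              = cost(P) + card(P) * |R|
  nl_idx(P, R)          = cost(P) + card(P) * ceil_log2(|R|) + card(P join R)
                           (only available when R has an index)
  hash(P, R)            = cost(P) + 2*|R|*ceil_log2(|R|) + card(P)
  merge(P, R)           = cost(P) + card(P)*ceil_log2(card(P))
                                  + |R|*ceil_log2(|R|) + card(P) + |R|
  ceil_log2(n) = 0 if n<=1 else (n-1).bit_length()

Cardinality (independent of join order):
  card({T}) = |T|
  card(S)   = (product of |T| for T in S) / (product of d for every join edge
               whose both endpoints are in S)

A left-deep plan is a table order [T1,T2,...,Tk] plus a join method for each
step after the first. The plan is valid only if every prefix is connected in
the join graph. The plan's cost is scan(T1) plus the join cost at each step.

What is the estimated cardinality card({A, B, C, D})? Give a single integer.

2

Tables in S: A(250), B(250), C(500), D(120)
Edges inside S: A-B(d=10), A-D(d=60), A-C(d=50), B-D(d=2), B-C(d=250), D-C(d=125)
numerator = 250 * 250 * 500 * 120 = 3750000000
denominator = 10 * 60 * 50 * 2 * 250 * 125 = 1875000000
card(S) = 3750000000 / 1875000000 = 2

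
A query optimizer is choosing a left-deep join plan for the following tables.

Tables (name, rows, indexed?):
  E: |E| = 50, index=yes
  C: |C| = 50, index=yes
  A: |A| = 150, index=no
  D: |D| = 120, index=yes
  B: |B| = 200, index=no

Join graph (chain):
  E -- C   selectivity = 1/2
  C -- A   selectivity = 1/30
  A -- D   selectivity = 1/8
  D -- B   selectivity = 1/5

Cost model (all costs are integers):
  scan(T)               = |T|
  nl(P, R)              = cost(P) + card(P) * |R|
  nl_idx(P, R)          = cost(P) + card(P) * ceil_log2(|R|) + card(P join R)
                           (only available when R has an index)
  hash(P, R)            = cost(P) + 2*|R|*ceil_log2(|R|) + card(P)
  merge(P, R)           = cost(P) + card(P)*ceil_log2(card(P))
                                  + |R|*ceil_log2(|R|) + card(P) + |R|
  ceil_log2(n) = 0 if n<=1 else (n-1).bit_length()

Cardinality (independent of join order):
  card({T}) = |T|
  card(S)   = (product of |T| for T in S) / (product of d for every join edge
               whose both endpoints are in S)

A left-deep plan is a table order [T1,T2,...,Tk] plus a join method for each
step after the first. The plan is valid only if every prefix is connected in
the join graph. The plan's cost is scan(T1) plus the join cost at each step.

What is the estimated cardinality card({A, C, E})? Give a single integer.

Tables in S: A(150), C(50), E(50)
Edges inside S: E-C(d=2), C-A(d=30)
numerator = 150 * 50 * 50 = 375000
denominator = 2 * 30 = 60
card(S) = 375000 / 60 = 6250

6250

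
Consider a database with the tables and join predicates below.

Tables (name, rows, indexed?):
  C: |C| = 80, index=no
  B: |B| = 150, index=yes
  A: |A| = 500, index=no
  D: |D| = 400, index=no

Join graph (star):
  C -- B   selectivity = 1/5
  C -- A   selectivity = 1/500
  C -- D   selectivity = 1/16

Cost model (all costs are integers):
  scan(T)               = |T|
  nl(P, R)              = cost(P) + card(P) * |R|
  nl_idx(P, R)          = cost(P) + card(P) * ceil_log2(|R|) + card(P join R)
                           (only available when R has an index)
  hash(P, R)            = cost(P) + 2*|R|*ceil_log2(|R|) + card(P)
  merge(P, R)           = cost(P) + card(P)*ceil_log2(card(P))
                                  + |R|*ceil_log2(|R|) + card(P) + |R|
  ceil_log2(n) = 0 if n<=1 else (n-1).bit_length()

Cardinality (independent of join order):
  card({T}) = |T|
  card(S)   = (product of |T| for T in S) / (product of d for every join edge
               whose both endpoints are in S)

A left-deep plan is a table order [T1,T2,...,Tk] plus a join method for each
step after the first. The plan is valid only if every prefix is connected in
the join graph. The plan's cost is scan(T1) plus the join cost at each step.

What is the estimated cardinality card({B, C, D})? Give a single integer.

Tables in S: B(150), C(80), D(400)
Edges inside S: C-B(d=5), C-D(d=16)
numerator = 150 * 80 * 400 = 4800000
denominator = 5 * 16 = 80
card(S) = 4800000 / 80 = 60000

60000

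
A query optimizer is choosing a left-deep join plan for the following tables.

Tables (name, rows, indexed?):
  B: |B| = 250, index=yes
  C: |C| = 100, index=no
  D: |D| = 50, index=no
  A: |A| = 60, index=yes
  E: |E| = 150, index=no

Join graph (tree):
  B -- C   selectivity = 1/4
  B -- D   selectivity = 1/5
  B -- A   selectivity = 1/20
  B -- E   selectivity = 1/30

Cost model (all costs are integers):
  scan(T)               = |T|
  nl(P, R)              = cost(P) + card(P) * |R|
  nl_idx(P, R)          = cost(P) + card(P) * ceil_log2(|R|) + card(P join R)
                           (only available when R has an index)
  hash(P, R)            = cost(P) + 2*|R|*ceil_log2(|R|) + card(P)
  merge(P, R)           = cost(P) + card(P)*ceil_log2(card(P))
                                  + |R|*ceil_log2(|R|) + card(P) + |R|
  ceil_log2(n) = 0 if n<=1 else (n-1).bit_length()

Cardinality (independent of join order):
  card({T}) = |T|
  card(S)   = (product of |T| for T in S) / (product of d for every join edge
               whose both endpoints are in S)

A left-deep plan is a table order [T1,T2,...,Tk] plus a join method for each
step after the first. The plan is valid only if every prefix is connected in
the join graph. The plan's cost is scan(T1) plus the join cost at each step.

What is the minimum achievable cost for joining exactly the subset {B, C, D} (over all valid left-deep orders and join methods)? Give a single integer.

Selinger DP over subsets of {B,C,D}:
  {B}: scan cost=250, card=250
  {C}: scan cost=100, card=100
  {D}: scan cost=50, card=50
  {BC}: card=6250; try (C,hash)→1900, (B,merge)→3150, (C,merge)→3300, (B,hash)→4200, (B,nl_idx)→7150, (B,nl)→25100 …(+1); best=1900 via (C,hash)
  {BD}: card=2500; try (D,hash)→1100, (B,merge)→2650, (D,merge)→2850, (B,nl_idx)→2950, (B,hash)→4100, (B,nl)→12550 …(+1); best=1100 via (D,hash)
  {BCD}: card=62500; try (C,hash)→5000, (D,hash)→8750, (C,merge)→34400, (D,merge)→89750, (C,nl)→251100, (D,nl)→314400; best=5000 via (C,hash)

5000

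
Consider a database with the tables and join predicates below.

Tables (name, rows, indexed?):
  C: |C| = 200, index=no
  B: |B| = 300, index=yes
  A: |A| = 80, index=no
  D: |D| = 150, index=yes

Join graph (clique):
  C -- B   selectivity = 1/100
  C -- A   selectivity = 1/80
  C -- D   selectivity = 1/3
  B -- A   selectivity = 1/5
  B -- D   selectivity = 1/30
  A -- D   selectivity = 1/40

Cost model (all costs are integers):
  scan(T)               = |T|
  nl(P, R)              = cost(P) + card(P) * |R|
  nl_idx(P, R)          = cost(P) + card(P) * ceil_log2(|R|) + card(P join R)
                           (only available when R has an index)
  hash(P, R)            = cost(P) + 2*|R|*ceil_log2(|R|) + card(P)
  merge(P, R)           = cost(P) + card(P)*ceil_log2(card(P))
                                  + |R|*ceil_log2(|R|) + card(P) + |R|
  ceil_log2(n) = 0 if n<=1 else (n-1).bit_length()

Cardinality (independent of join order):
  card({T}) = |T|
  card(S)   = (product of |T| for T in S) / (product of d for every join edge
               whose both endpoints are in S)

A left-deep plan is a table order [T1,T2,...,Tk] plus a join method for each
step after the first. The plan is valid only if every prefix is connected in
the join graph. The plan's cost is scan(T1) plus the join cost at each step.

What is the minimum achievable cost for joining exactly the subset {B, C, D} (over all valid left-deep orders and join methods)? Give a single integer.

Selinger DP over subsets of {B,C,D}:
  {C}: scan cost=200, card=200
  {B}: scan cost=300, card=300
  {D}: scan cost=150, card=150
  {BC}: card=600; try (B,nl_idx)→2600, (C,hash)→3800, (B,merge)→5000, (C,merge)→5100, (B,hash)→5800, (B,nl)→60200 …(+1); best=2600 via (B,nl_idx)
  {CD}: card=10000; try (D,hash)→2800, (C,merge)→3300, (D,merge)→3350, (C,hash)→3500, (D,nl_idx)→11800, (C,nl)→30150 …(+1); best=2800 via (D,hash)
  {BD}: card=1500; try (D,hash)→3000, (B,nl_idx)→3000, (D,nl_idx)→4200, (B,merge)→4500, (D,merge)→4650, (B,hash)→5700 …(+2); best=3000 via (D,hash)
  {BCD}: card=1000; try (D,hash)→5600, (C,hash)→7700, (D,nl_idx)→8400, (D,merge)→10550, (B,hash)→18200, (C,merge)→22800 …(+5); best=5600 via (D,hash)

5600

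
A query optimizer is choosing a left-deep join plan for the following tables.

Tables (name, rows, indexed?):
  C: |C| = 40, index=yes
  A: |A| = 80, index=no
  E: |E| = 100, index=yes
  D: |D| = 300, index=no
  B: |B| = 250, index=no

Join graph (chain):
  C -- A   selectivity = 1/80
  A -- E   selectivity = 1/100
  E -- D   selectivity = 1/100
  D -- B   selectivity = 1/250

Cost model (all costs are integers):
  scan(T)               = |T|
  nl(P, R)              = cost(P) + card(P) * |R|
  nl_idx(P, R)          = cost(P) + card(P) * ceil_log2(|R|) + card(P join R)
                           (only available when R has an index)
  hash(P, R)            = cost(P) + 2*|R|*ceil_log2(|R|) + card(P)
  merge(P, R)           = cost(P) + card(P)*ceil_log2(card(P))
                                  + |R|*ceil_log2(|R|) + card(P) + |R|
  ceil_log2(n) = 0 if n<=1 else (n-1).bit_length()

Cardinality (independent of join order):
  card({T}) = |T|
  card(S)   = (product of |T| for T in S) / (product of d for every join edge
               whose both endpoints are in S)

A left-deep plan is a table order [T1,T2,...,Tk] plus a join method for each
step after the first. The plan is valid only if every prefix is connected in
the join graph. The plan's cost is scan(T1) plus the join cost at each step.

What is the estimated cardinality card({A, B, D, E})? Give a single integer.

Tables in S: A(80), B(250), D(300), E(100)
Edges inside S: A-E(d=100), E-D(d=100), D-B(d=250)
numerator = 80 * 250 * 300 * 100 = 600000000
denominator = 100 * 100 * 250 = 2500000
card(S) = 600000000 / 2500000 = 240

240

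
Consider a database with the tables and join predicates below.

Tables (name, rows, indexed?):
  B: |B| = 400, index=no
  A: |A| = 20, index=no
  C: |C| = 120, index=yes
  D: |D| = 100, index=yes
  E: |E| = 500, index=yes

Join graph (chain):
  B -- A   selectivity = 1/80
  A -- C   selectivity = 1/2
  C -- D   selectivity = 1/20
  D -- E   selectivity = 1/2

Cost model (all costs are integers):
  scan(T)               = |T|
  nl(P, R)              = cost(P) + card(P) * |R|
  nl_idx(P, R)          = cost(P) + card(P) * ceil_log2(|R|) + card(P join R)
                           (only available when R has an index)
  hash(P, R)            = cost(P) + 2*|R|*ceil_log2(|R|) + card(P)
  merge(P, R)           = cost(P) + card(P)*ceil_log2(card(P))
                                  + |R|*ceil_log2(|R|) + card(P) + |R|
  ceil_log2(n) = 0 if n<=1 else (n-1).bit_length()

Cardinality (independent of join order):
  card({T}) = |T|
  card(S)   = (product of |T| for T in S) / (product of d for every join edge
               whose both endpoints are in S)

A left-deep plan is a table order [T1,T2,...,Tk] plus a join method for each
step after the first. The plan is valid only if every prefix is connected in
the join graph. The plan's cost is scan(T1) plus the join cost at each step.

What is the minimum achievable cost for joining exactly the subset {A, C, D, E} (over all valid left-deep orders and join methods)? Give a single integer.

17200

Selinger DP over subsets of {A,C,D,E}:
  {A}: scan cost=20, card=20
  {C}: scan cost=120, card=120
  {D}: scan cost=100, card=100
  {E}: scan cost=500, card=500
  {AC}: card=1200; try (A,hash)→440, (C,merge)→1100, (A,merge)→1200, (C,nl_idx)→1360, (C,hash)→1720, (C,nl)→2420 …(+1); best=440 via (A,hash)
  {CD}: card=600; try (C,nl_idx)→1400, (D,nl_idx)→1560, (D,hash)→1640, (C,merge)→1860, (D,merge)→1880, (C,hash)→1880 …(+2); best=1400 via (C,nl_idx)
  {DE}: card=25000; try (D,hash)→2400, (E,merge)→5900, (D,merge)→6300, (E,hash)→9200, (E,nl_idx)→26000, (D,nl_idx)→29000 …(+2); best=2400 via (D,hash)
  {ACD}: card=6000; try (A,hash)→2200, (D,hash)→3040, (A,merge)→8120, (A,nl)→13400, (D,nl_idx)→14840, (D,merge)→15640 …(+1); best=2200 via (A,hash)
  {CDE}: card=150000; try (E,hash)→11000, (E,merge)→13000, (C,hash)→29080, (E,nl_idx)→156800, (E,nl)→301400, (C,nl_idx)→327400 …(+2); best=11000 via (E,hash)
  {ACDE}: card=1500000; try (E,hash)→17200, (E,merge)→91200, (A,hash)→161200, (E,nl_idx)→1556200, (A,merge)→2861120, (E,nl)→3002200 …(+1); best=17200 via (E,hash)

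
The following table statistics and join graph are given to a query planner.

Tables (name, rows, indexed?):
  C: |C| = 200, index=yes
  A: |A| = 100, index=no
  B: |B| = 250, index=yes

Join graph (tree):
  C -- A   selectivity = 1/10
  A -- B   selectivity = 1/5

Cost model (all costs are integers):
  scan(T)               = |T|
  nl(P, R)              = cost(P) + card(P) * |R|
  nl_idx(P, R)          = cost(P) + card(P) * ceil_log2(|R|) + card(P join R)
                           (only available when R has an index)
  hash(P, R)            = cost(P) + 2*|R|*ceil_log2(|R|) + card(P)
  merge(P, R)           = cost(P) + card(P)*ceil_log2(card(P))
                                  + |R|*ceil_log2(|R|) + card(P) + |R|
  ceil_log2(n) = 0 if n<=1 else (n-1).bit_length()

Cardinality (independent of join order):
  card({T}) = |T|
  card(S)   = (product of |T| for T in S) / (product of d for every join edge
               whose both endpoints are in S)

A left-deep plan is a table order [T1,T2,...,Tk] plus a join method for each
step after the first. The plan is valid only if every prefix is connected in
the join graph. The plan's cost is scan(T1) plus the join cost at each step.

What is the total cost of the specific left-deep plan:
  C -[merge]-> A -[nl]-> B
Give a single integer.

step 1: scan C: cost=200, card=200
step 2: join A via merge
    card(P join A) = 200*100/(10) = 2000
    cost = 200 + 200*8 + 100*7 + 200 + 100 = 2800
step 3: join B via nl
    card(P join B) = 2000*250/(5) = 100000
    cost = 2800 + 2000*250 = 502800

502800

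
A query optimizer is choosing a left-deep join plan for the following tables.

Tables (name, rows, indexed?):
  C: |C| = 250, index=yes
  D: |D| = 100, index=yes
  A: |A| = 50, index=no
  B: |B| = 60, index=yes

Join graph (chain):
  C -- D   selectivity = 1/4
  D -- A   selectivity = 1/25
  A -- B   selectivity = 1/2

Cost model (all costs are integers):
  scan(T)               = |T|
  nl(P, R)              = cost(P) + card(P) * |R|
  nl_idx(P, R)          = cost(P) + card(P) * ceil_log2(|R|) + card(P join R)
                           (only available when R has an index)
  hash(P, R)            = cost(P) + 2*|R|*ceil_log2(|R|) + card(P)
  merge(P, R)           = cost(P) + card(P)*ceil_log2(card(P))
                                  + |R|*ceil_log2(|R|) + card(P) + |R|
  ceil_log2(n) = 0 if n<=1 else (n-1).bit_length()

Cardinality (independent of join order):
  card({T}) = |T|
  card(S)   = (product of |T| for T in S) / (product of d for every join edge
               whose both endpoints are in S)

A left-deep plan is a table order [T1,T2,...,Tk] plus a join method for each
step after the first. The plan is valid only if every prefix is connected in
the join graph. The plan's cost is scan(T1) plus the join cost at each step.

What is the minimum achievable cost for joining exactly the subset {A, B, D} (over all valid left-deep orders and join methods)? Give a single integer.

Selinger DP over subsets of {A,B,D}:
  {D}: scan cost=100, card=100
  {A}: scan cost=50, card=50
  {B}: scan cost=60, card=60
  {AD}: card=200; try (D,nl_idx)→600, (A,hash)→800, (D,merge)→1200, (A,merge)→1250, (D,hash)→1500, (D,nl)→5050 …(+1); best=600 via (D,nl_idx)
  {AB}: card=1500; try (A,hash)→720, (B,hash)→820, (B,merge)→820, (A,merge)→830, (B,nl_idx)→1850, (B,nl)→3050 …(+1); best=720 via (A,hash)
  {ABD}: card=6000; try (B,hash)→1520, (B,merge)→2820, (D,hash)→3620, (B,nl_idx)→7800, (B,nl)→12600, (D,nl_idx)→17220 …(+2); best=1520 via (B,hash)

1520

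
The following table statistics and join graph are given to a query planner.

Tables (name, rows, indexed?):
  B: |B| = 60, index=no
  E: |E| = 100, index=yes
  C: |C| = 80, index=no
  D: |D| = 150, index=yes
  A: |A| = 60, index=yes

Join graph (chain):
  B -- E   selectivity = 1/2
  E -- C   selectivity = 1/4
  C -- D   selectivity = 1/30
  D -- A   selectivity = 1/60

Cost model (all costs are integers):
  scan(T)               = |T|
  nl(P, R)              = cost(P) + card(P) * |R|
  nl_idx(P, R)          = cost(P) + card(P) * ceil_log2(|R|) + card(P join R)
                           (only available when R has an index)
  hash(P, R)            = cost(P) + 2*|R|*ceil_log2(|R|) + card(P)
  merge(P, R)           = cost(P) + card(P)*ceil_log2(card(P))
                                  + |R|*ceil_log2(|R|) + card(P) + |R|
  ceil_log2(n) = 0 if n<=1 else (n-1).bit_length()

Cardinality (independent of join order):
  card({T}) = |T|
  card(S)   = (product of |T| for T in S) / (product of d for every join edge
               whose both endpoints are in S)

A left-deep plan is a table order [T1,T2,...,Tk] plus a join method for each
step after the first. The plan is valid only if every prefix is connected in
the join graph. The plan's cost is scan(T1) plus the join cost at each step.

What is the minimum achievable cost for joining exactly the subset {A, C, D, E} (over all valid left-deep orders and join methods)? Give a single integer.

Selinger DP over subsets of {A,C,D,E}:
  {E}: scan cost=100, card=100
  {C}: scan cost=80, card=80
  {D}: scan cost=150, card=150
  {A}: scan cost=60, card=60
  {CE}: card=2000; try (C,hash)→1320, (E,merge)→1520, (C,merge)→1540, (E,hash)→1560, (E,nl_idx)→2640, (E,nl)→8080 …(+1); best=1320 via (C,hash)
  {CD}: card=400; try (D,nl_idx)→1120, (C,hash)→1420, (D,merge)→2070, (C,merge)→2140, (D,hash)→2560, (D,nl)→12080 …(+1); best=1120 via (D,nl_idx)
  {AD}: card=150; try (D,nl_idx)→690, (A,hash)→1020, (A,nl_idx)→1200, (D,merge)→1830, (A,merge)→1920, (D,hash)→2520 …(+2); best=690 via (D,nl_idx)
  {CDE}: card=10000; try (E,hash)→2920, (D,hash)→5720, (E,merge)→5920, (E,nl_idx)→13920, (D,merge)→26670, (D,nl_idx)→27320 …(+2); best=2920 via (E,hash)
  {ACD}: card=400; try (C,hash)→1960, (A,hash)→2240, (C,merge)→2680, (A,nl_idx)→3920, (A,merge)→5540, (C,nl)→12690 …(+1); best=1960 via (C,hash)
  {ACDE}: card=10000; try (E,hash)→3760, (E,merge)→6760, (A,hash)→13640, (E,nl_idx)→14760, (E,nl)→41960, (A,nl_idx)→72920 …(+2); best=3760 via (E,hash)

3760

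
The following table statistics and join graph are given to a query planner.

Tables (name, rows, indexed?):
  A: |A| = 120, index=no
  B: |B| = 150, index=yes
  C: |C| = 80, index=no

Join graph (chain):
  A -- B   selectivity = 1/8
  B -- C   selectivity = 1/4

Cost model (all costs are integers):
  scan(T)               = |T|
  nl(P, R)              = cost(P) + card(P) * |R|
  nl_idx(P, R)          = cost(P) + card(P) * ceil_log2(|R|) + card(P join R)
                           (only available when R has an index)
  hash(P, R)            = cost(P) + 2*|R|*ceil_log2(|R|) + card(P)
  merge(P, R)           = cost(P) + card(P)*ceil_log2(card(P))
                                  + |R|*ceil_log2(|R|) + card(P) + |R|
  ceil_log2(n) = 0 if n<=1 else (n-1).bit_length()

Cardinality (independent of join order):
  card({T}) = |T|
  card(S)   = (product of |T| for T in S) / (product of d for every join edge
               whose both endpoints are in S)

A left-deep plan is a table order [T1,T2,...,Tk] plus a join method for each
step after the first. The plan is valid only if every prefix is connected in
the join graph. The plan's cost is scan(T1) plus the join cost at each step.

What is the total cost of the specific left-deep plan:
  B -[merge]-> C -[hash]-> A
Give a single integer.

6820

step 1: scan B: cost=150, card=150
step 2: join C via merge
    card(P join C) = 150*80/(4) = 3000
    cost = 150 + 150*8 + 80*7 + 150 + 80 = 2140
step 3: join A via hash
    card(P join A) = 3000*120/(8) = 45000
    cost = 2140 + 2*120*7 + 3000 = 6820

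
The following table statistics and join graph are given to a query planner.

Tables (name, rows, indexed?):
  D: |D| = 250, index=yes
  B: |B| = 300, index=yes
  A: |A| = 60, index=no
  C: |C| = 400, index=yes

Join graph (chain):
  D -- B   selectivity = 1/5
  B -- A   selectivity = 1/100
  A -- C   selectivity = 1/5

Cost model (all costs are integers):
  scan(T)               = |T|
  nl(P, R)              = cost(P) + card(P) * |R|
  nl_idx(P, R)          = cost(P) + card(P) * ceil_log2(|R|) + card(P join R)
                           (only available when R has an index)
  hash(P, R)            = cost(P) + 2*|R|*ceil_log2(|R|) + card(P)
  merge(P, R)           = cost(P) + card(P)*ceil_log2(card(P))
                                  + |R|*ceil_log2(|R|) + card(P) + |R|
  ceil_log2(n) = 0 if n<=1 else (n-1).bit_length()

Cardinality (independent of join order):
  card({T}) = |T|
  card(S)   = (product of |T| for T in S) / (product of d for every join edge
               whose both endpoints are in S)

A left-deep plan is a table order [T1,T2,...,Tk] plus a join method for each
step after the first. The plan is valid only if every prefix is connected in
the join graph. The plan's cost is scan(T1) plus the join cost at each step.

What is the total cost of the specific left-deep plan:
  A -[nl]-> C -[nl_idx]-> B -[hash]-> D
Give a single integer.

step 1: scan A: cost=60, card=60
step 2: join C via nl
    card(P join C) = 60*400/(5) = 4800
    cost = 60 + 60*400 = 24060
step 3: join B via nl_idx
    card(P join B) = 4800*300/(100) = 14400
    cost = 24060 + 4800*9 + 14400 = 81660
step 4: join D via hash
    card(P join D) = 14400*250/(5) = 720000
    cost = 81660 + 2*250*8 + 14400 = 100060

100060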